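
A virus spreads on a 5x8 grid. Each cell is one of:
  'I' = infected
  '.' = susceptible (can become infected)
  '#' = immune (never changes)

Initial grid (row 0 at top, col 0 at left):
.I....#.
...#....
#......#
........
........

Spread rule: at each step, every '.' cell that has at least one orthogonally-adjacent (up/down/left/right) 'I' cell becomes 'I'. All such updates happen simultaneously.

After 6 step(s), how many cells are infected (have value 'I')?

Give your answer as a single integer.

Answer: 26

Derivation:
Step 0 (initial): 1 infected
Step 1: +3 new -> 4 infected
Step 2: +4 new -> 8 infected
Step 3: +3 new -> 11 infected
Step 4: +6 new -> 17 infected
Step 5: +5 new -> 22 infected
Step 6: +4 new -> 26 infected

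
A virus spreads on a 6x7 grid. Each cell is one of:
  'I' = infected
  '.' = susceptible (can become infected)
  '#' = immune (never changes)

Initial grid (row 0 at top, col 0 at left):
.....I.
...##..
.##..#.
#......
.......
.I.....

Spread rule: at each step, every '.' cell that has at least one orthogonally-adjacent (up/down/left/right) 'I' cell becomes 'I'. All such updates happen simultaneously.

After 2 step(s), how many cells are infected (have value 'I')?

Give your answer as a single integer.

Answer: 14

Derivation:
Step 0 (initial): 2 infected
Step 1: +6 new -> 8 infected
Step 2: +6 new -> 14 infected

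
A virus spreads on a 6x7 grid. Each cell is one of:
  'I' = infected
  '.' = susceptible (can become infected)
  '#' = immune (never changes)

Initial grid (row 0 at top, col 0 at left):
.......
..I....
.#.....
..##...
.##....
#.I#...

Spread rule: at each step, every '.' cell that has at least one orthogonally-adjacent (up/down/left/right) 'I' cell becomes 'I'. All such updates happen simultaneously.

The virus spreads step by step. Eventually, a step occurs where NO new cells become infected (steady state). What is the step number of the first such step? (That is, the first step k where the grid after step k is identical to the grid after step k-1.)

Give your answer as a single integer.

Answer: 9

Derivation:
Step 0 (initial): 2 infected
Step 1: +5 new -> 7 infected
Step 2: +5 new -> 12 infected
Step 3: +5 new -> 17 infected
Step 4: +5 new -> 22 infected
Step 5: +6 new -> 28 infected
Step 6: +4 new -> 32 infected
Step 7: +2 new -> 34 infected
Step 8: +1 new -> 35 infected
Step 9: +0 new -> 35 infected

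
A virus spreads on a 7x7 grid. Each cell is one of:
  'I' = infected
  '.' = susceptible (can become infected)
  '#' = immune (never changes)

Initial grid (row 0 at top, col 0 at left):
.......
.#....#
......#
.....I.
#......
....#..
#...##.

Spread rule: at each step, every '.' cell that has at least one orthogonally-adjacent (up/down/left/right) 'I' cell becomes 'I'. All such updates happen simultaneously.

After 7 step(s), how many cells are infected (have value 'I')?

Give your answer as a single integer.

Step 0 (initial): 1 infected
Step 1: +4 new -> 5 infected
Step 2: +6 new -> 11 infected
Step 3: +6 new -> 17 infected
Step 4: +8 new -> 25 infected
Step 5: +7 new -> 32 infected
Step 6: +4 new -> 36 infected
Step 7: +4 new -> 40 infected

Answer: 40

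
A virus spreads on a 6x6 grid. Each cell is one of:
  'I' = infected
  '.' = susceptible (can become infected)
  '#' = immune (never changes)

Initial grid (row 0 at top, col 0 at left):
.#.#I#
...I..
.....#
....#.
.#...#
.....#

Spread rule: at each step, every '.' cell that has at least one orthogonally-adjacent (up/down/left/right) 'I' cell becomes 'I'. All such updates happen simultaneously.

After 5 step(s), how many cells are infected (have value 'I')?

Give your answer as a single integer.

Answer: 24

Derivation:
Step 0 (initial): 2 infected
Step 1: +3 new -> 5 infected
Step 2: +6 new -> 11 infected
Step 3: +4 new -> 15 infected
Step 4: +6 new -> 21 infected
Step 5: +3 new -> 24 infected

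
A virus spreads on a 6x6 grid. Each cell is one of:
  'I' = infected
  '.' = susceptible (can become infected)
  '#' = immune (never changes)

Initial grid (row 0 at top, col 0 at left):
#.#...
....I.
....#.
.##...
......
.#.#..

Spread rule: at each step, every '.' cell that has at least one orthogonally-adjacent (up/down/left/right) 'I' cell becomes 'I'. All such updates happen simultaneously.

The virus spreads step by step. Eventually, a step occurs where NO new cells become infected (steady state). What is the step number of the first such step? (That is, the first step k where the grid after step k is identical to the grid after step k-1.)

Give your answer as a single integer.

Answer: 9

Derivation:
Step 0 (initial): 1 infected
Step 1: +3 new -> 4 infected
Step 2: +5 new -> 9 infected
Step 3: +4 new -> 13 infected
Step 4: +6 new -> 19 infected
Step 5: +4 new -> 23 infected
Step 6: +4 new -> 27 infected
Step 7: +1 new -> 28 infected
Step 8: +1 new -> 29 infected
Step 9: +0 new -> 29 infected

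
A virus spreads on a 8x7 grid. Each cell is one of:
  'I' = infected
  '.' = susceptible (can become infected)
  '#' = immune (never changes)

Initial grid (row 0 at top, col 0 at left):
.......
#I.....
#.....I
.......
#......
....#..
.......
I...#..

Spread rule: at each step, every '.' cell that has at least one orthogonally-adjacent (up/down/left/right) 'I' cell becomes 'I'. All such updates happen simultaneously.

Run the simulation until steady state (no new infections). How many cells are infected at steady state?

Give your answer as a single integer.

Answer: 51

Derivation:
Step 0 (initial): 3 infected
Step 1: +8 new -> 11 infected
Step 2: +13 new -> 24 infected
Step 3: +13 new -> 37 infected
Step 4: +8 new -> 45 infected
Step 5: +5 new -> 50 infected
Step 6: +1 new -> 51 infected
Step 7: +0 new -> 51 infected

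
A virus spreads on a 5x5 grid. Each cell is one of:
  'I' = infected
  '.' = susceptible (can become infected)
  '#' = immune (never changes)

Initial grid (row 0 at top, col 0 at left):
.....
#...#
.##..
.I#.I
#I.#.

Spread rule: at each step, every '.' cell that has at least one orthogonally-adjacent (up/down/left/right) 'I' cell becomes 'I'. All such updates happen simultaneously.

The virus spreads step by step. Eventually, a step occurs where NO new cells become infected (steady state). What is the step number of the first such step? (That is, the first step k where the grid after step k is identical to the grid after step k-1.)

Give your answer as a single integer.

Answer: 8

Derivation:
Step 0 (initial): 3 infected
Step 1: +5 new -> 8 infected
Step 2: +2 new -> 10 infected
Step 3: +1 new -> 11 infected
Step 4: +2 new -> 13 infected
Step 5: +3 new -> 16 infected
Step 6: +1 new -> 17 infected
Step 7: +1 new -> 18 infected
Step 8: +0 new -> 18 infected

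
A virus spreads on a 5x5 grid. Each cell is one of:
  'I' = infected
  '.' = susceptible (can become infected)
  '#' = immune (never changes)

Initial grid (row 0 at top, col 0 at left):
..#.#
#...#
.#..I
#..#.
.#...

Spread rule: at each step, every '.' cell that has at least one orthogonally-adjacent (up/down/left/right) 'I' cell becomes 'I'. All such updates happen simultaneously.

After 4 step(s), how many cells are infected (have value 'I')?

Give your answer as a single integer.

Step 0 (initial): 1 infected
Step 1: +2 new -> 3 infected
Step 2: +3 new -> 6 infected
Step 3: +4 new -> 10 infected
Step 4: +3 new -> 13 infected

Answer: 13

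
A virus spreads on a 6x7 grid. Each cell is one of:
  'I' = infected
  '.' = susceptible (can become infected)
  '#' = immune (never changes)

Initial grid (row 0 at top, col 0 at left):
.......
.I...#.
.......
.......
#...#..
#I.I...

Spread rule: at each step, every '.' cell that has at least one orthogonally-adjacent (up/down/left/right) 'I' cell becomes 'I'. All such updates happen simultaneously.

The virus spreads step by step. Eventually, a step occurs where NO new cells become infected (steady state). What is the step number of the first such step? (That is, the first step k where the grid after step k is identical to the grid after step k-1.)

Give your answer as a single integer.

Answer: 8

Derivation:
Step 0 (initial): 3 infected
Step 1: +8 new -> 11 infected
Step 2: +9 new -> 20 infected
Step 3: +8 new -> 28 infected
Step 4: +4 new -> 32 infected
Step 5: +3 new -> 35 infected
Step 6: +2 new -> 37 infected
Step 7: +1 new -> 38 infected
Step 8: +0 new -> 38 infected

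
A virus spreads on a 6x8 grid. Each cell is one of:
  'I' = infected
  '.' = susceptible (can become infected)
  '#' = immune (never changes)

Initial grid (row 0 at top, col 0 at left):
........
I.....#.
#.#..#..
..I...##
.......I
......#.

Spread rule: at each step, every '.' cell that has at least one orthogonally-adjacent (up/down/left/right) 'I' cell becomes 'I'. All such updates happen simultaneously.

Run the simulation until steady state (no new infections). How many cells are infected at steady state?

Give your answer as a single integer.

Step 0 (initial): 3 infected
Step 1: +7 new -> 10 infected
Step 2: +10 new -> 20 infected
Step 3: +9 new -> 29 infected
Step 4: +4 new -> 33 infected
Step 5: +2 new -> 35 infected
Step 6: +1 new -> 36 infected
Step 7: +1 new -> 37 infected
Step 8: +1 new -> 38 infected
Step 9: +1 new -> 39 infected
Step 10: +1 new -> 40 infected
Step 11: +1 new -> 41 infected
Step 12: +0 new -> 41 infected

Answer: 41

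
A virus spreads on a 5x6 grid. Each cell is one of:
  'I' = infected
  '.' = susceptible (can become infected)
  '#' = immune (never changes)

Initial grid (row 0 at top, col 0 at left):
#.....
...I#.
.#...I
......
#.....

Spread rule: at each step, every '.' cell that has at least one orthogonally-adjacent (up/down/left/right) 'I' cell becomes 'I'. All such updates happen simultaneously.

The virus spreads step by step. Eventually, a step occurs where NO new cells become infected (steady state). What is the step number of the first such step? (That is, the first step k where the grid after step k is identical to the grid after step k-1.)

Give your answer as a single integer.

Answer: 6

Derivation:
Step 0 (initial): 2 infected
Step 1: +6 new -> 8 infected
Step 2: +8 new -> 16 infected
Step 3: +5 new -> 21 infected
Step 4: +3 new -> 24 infected
Step 5: +2 new -> 26 infected
Step 6: +0 new -> 26 infected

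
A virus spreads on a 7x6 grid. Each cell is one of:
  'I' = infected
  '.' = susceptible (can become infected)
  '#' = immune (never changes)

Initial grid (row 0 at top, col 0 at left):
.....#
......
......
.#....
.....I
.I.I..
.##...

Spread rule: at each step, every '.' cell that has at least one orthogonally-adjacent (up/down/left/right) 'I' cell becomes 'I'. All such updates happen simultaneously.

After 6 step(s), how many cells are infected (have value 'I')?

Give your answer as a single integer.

Answer: 37

Derivation:
Step 0 (initial): 3 infected
Step 1: +9 new -> 12 infected
Step 2: +8 new -> 20 infected
Step 3: +5 new -> 25 infected
Step 4: +4 new -> 29 infected
Step 5: +5 new -> 34 infected
Step 6: +3 new -> 37 infected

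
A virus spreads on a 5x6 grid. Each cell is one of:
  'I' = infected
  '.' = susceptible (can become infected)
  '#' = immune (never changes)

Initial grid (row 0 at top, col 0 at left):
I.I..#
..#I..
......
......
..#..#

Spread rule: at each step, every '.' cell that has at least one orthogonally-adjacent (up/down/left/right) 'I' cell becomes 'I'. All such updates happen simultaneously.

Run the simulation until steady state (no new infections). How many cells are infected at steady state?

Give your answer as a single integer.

Step 0 (initial): 3 infected
Step 1: +5 new -> 8 infected
Step 2: +7 new -> 15 infected
Step 3: +6 new -> 21 infected
Step 4: +4 new -> 25 infected
Step 5: +1 new -> 26 infected
Step 6: +0 new -> 26 infected

Answer: 26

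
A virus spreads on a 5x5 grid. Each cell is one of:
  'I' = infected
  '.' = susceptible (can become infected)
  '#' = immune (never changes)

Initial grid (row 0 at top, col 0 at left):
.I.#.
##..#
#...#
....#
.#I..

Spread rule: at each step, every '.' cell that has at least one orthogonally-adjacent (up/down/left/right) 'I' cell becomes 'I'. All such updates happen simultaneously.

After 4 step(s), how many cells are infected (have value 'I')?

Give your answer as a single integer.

Step 0 (initial): 2 infected
Step 1: +4 new -> 6 infected
Step 2: +5 new -> 11 infected
Step 3: +4 new -> 15 infected
Step 4: +1 new -> 16 infected

Answer: 16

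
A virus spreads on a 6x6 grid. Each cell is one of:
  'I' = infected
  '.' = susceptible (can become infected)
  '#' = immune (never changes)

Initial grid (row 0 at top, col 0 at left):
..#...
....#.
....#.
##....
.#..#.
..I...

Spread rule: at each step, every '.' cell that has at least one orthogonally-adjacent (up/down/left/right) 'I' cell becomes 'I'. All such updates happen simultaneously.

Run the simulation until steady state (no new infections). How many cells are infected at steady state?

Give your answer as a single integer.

Step 0 (initial): 1 infected
Step 1: +3 new -> 4 infected
Step 2: +4 new -> 8 infected
Step 3: +4 new -> 12 infected
Step 4: +5 new -> 17 infected
Step 5: +4 new -> 21 infected
Step 6: +4 new -> 25 infected
Step 7: +3 new -> 28 infected
Step 8: +1 new -> 29 infected
Step 9: +0 new -> 29 infected

Answer: 29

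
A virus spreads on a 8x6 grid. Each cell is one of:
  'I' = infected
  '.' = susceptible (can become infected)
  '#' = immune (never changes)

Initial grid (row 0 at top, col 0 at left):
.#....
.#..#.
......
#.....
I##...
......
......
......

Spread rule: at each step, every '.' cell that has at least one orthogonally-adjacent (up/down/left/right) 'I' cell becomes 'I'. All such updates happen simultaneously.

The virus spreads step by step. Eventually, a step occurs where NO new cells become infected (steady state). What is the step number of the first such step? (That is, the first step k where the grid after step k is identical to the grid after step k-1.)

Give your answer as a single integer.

Step 0 (initial): 1 infected
Step 1: +1 new -> 2 infected
Step 2: +2 new -> 4 infected
Step 3: +3 new -> 7 infected
Step 4: +3 new -> 10 infected
Step 5: +4 new -> 14 infected
Step 6: +5 new -> 19 infected
Step 7: +6 new -> 25 infected
Step 8: +6 new -> 31 infected
Step 9: +4 new -> 35 infected
Step 10: +4 new -> 39 infected
Step 11: +2 new -> 41 infected
Step 12: +1 new -> 42 infected
Step 13: +0 new -> 42 infected

Answer: 13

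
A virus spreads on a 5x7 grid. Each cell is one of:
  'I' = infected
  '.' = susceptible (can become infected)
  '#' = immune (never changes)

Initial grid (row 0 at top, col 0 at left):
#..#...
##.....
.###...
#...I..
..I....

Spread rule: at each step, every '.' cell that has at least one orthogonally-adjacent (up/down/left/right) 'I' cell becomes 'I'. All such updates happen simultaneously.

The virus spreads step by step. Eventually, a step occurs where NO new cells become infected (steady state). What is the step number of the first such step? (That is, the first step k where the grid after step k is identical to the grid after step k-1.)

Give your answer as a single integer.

Answer: 7

Derivation:
Step 0 (initial): 2 infected
Step 1: +7 new -> 9 infected
Step 2: +6 new -> 15 infected
Step 3: +5 new -> 20 infected
Step 4: +3 new -> 23 infected
Step 5: +2 new -> 25 infected
Step 6: +1 new -> 26 infected
Step 7: +0 new -> 26 infected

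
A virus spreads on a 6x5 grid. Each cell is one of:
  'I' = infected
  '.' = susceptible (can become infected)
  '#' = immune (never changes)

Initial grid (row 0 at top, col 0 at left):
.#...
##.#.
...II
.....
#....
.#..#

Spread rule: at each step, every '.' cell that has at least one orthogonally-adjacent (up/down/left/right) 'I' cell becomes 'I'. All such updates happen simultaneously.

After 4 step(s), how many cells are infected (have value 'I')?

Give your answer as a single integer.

Step 0 (initial): 2 infected
Step 1: +4 new -> 6 infected
Step 2: +6 new -> 12 infected
Step 3: +6 new -> 18 infected
Step 4: +3 new -> 21 infected

Answer: 21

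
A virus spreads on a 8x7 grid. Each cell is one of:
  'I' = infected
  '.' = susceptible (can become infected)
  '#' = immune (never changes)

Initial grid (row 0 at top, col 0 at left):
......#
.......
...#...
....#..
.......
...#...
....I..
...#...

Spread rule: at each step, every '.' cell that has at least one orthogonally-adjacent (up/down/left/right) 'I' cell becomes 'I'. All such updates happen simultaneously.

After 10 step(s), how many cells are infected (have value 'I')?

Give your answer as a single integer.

Step 0 (initial): 1 infected
Step 1: +4 new -> 5 infected
Step 2: +5 new -> 10 infected
Step 3: +7 new -> 17 infected
Step 4: +7 new -> 24 infected
Step 5: +6 new -> 30 infected
Step 6: +6 new -> 36 infected
Step 7: +6 new -> 42 infected
Step 8: +5 new -> 47 infected
Step 9: +3 new -> 50 infected
Step 10: +1 new -> 51 infected

Answer: 51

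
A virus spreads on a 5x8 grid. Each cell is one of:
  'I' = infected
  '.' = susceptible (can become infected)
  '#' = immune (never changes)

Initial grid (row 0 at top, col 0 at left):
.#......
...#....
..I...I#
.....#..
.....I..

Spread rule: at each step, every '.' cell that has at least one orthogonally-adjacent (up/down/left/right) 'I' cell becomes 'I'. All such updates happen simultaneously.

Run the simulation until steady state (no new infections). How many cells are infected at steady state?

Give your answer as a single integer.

Answer: 36

Derivation:
Step 0 (initial): 3 infected
Step 1: +9 new -> 12 infected
Step 2: +14 new -> 26 infected
Step 3: +7 new -> 33 infected
Step 4: +3 new -> 36 infected
Step 5: +0 new -> 36 infected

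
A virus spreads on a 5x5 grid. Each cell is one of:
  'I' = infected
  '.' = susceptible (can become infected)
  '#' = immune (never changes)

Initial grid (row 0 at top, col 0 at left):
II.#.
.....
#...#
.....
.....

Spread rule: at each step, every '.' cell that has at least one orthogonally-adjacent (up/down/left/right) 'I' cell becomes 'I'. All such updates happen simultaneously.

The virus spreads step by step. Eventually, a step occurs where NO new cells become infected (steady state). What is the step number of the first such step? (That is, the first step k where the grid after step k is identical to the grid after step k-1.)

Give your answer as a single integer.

Step 0 (initial): 2 infected
Step 1: +3 new -> 5 infected
Step 2: +2 new -> 7 infected
Step 3: +3 new -> 10 infected
Step 4: +5 new -> 15 infected
Step 5: +4 new -> 19 infected
Step 6: +2 new -> 21 infected
Step 7: +1 new -> 22 infected
Step 8: +0 new -> 22 infected

Answer: 8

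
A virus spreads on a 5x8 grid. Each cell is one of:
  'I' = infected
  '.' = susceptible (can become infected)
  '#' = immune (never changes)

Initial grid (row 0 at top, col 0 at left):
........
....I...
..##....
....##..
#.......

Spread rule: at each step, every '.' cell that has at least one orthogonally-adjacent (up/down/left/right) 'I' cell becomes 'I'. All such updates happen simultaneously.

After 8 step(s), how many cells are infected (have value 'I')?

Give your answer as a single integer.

Answer: 35

Derivation:
Step 0 (initial): 1 infected
Step 1: +4 new -> 5 infected
Step 2: +5 new -> 10 infected
Step 3: +5 new -> 15 infected
Step 4: +6 new -> 21 infected
Step 5: +5 new -> 26 infected
Step 6: +5 new -> 31 infected
Step 7: +3 new -> 34 infected
Step 8: +1 new -> 35 infected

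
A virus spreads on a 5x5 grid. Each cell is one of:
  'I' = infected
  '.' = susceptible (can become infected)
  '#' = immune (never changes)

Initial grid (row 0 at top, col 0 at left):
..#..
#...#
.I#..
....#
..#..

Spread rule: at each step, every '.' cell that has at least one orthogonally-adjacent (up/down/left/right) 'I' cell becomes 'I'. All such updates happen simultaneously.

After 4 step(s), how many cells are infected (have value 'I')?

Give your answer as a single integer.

Step 0 (initial): 1 infected
Step 1: +3 new -> 4 infected
Step 2: +5 new -> 9 infected
Step 3: +4 new -> 13 infected
Step 4: +3 new -> 16 infected

Answer: 16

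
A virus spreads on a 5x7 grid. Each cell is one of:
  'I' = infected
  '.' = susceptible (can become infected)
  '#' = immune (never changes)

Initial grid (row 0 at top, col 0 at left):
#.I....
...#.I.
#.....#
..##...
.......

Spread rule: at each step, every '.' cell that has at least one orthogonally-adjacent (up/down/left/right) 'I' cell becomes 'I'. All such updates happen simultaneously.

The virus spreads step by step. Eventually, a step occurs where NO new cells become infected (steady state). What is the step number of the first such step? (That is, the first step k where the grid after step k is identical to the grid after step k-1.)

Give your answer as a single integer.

Step 0 (initial): 2 infected
Step 1: +7 new -> 9 infected
Step 2: +6 new -> 15 infected
Step 3: +6 new -> 21 infected
Step 4: +3 new -> 24 infected
Step 5: +3 new -> 27 infected
Step 6: +2 new -> 29 infected
Step 7: +0 new -> 29 infected

Answer: 7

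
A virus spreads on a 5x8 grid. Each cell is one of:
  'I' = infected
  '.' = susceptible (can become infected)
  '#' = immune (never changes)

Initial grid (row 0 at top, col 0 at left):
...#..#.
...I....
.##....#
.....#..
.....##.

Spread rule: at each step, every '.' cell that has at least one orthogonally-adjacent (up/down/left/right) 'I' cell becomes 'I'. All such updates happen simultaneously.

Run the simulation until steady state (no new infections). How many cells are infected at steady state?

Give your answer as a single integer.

Answer: 32

Derivation:
Step 0 (initial): 1 infected
Step 1: +3 new -> 4 infected
Step 2: +6 new -> 10 infected
Step 3: +8 new -> 18 infected
Step 4: +7 new -> 25 infected
Step 5: +4 new -> 29 infected
Step 6: +2 new -> 31 infected
Step 7: +1 new -> 32 infected
Step 8: +0 new -> 32 infected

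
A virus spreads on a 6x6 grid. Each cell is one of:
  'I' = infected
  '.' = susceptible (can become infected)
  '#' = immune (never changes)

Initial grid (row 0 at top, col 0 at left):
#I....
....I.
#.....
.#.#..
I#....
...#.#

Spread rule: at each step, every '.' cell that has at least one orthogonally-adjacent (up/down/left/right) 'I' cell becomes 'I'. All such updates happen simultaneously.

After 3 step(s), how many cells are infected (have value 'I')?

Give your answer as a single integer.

Answer: 24

Derivation:
Step 0 (initial): 3 infected
Step 1: +8 new -> 11 infected
Step 2: +9 new -> 20 infected
Step 3: +4 new -> 24 infected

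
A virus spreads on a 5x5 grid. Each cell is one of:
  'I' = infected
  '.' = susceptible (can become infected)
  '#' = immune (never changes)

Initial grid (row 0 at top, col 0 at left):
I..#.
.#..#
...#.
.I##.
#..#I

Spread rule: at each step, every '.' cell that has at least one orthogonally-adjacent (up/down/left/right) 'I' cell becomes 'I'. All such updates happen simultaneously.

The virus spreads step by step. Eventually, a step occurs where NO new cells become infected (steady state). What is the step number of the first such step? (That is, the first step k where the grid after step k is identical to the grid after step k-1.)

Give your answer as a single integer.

Step 0 (initial): 3 infected
Step 1: +6 new -> 9 infected
Step 2: +5 new -> 14 infected
Step 3: +1 new -> 15 infected
Step 4: +1 new -> 16 infected
Step 5: +0 new -> 16 infected

Answer: 5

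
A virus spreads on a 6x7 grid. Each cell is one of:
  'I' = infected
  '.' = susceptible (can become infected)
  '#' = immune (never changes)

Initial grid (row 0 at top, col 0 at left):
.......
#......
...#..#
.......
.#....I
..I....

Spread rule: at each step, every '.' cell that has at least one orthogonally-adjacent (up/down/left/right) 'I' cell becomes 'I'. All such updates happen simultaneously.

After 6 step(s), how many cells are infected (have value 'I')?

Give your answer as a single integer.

Step 0 (initial): 2 infected
Step 1: +6 new -> 8 infected
Step 2: +7 new -> 15 infected
Step 3: +6 new -> 21 infected
Step 4: +5 new -> 26 infected
Step 5: +7 new -> 33 infected
Step 6: +4 new -> 37 infected

Answer: 37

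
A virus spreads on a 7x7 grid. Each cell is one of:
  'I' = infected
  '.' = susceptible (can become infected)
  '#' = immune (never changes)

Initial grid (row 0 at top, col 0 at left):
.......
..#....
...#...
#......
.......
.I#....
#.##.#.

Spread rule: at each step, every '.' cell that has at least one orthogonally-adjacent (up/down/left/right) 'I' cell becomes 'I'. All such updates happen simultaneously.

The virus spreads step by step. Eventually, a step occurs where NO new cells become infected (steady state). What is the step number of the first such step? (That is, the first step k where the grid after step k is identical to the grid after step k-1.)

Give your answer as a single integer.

Step 0 (initial): 1 infected
Step 1: +3 new -> 4 infected
Step 2: +3 new -> 7 infected
Step 3: +3 new -> 10 infected
Step 4: +6 new -> 16 infected
Step 5: +5 new -> 21 infected
Step 6: +7 new -> 28 infected
Step 7: +5 new -> 33 infected
Step 8: +5 new -> 38 infected
Step 9: +2 new -> 40 infected
Step 10: +1 new -> 41 infected
Step 11: +0 new -> 41 infected

Answer: 11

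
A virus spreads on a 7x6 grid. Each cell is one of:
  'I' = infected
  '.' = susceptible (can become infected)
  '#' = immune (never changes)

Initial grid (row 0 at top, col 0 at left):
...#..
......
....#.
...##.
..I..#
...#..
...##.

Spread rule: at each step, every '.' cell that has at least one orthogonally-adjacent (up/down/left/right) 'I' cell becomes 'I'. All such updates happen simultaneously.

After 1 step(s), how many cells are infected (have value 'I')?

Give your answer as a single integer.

Step 0 (initial): 1 infected
Step 1: +4 new -> 5 infected

Answer: 5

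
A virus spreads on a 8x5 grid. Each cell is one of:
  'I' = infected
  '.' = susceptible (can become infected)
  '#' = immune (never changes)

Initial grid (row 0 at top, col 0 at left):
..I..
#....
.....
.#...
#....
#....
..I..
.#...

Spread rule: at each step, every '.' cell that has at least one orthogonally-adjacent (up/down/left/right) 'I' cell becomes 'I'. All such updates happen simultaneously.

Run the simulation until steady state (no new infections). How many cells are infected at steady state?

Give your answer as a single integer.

Step 0 (initial): 2 infected
Step 1: +7 new -> 9 infected
Step 2: +11 new -> 20 infected
Step 3: +9 new -> 29 infected
Step 4: +4 new -> 33 infected
Step 5: +2 new -> 35 infected
Step 6: +0 new -> 35 infected

Answer: 35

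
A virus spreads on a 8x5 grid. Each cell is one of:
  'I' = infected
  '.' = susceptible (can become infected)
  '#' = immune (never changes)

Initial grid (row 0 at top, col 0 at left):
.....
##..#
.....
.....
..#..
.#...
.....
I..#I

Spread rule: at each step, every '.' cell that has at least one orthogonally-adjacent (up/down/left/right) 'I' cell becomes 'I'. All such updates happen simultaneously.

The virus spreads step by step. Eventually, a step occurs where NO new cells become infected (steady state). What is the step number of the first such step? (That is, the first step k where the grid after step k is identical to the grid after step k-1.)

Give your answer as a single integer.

Step 0 (initial): 2 infected
Step 1: +3 new -> 5 infected
Step 2: +5 new -> 10 infected
Step 3: +4 new -> 14 infected
Step 4: +5 new -> 19 infected
Step 5: +4 new -> 23 infected
Step 6: +3 new -> 26 infected
Step 7: +2 new -> 28 infected
Step 8: +2 new -> 30 infected
Step 9: +2 new -> 32 infected
Step 10: +1 new -> 33 infected
Step 11: +1 new -> 34 infected
Step 12: +0 new -> 34 infected

Answer: 12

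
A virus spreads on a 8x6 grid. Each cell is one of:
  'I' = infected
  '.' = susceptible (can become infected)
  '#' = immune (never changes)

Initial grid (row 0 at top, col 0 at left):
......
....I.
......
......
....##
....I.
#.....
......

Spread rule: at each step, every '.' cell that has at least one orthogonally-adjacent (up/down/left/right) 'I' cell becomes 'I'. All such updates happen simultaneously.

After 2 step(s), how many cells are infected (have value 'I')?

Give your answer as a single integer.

Step 0 (initial): 2 infected
Step 1: +7 new -> 9 infected
Step 2: +11 new -> 20 infected

Answer: 20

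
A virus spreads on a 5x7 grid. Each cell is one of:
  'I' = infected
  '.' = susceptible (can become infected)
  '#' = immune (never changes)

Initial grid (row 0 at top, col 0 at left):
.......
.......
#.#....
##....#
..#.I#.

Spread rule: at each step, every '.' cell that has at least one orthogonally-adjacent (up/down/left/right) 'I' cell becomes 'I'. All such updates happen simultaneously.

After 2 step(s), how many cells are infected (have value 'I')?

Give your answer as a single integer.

Step 0 (initial): 1 infected
Step 1: +2 new -> 3 infected
Step 2: +3 new -> 6 infected

Answer: 6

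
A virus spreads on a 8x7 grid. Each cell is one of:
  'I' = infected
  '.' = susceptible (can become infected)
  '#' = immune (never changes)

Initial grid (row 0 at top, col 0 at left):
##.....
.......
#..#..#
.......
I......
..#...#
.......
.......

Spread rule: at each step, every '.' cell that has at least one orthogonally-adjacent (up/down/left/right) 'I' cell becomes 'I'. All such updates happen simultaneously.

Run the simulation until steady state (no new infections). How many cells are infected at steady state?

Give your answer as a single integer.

Step 0 (initial): 1 infected
Step 1: +3 new -> 4 infected
Step 2: +4 new -> 8 infected
Step 3: +5 new -> 13 infected
Step 4: +7 new -> 20 infected
Step 5: +7 new -> 27 infected
Step 6: +8 new -> 35 infected
Step 7: +6 new -> 41 infected
Step 8: +4 new -> 45 infected
Step 9: +3 new -> 48 infected
Step 10: +1 new -> 49 infected
Step 11: +0 new -> 49 infected

Answer: 49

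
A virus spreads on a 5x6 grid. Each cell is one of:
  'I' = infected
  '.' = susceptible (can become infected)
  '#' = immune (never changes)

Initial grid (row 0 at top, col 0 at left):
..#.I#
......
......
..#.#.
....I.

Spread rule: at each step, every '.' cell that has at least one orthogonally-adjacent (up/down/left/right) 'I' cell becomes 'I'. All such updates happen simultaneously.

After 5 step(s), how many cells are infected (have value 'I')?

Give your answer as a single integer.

Step 0 (initial): 2 infected
Step 1: +4 new -> 6 infected
Step 2: +6 new -> 12 infected
Step 3: +4 new -> 16 infected
Step 4: +4 new -> 20 infected
Step 5: +4 new -> 24 infected

Answer: 24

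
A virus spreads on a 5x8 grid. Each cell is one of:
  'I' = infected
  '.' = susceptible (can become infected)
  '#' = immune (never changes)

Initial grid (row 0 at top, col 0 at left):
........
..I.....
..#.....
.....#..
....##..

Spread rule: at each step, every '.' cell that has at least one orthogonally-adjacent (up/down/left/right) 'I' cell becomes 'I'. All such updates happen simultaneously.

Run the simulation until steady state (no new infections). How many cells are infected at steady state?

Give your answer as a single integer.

Step 0 (initial): 1 infected
Step 1: +3 new -> 4 infected
Step 2: +6 new -> 10 infected
Step 3: +7 new -> 17 infected
Step 4: +8 new -> 25 infected
Step 5: +5 new -> 30 infected
Step 6: +3 new -> 33 infected
Step 7: +2 new -> 35 infected
Step 8: +1 new -> 36 infected
Step 9: +0 new -> 36 infected

Answer: 36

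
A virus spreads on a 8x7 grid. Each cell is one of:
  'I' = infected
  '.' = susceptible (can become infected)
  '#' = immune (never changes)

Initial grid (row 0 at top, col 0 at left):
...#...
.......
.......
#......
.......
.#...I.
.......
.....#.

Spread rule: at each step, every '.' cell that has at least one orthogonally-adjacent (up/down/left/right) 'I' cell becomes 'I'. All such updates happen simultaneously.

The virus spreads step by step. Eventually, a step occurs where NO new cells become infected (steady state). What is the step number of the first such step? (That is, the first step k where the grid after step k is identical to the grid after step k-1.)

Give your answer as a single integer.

Answer: 11

Derivation:
Step 0 (initial): 1 infected
Step 1: +4 new -> 5 infected
Step 2: +6 new -> 11 infected
Step 3: +8 new -> 19 infected
Step 4: +7 new -> 26 infected
Step 5: +8 new -> 34 infected
Step 6: +8 new -> 42 infected
Step 7: +4 new -> 46 infected
Step 8: +3 new -> 49 infected
Step 9: +2 new -> 51 infected
Step 10: +1 new -> 52 infected
Step 11: +0 new -> 52 infected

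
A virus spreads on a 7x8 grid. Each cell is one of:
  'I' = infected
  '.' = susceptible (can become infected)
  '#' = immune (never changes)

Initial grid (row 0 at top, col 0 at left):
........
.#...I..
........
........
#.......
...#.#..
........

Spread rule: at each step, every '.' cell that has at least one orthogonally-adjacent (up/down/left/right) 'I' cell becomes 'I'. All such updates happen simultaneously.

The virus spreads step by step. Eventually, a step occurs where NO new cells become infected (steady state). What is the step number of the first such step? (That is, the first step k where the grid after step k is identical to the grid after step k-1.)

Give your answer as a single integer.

Step 0 (initial): 1 infected
Step 1: +4 new -> 5 infected
Step 2: +7 new -> 12 infected
Step 3: +8 new -> 20 infected
Step 4: +6 new -> 26 infected
Step 5: +7 new -> 33 infected
Step 6: +7 new -> 40 infected
Step 7: +7 new -> 47 infected
Step 8: +2 new -> 49 infected
Step 9: +2 new -> 51 infected
Step 10: +1 new -> 52 infected
Step 11: +0 new -> 52 infected

Answer: 11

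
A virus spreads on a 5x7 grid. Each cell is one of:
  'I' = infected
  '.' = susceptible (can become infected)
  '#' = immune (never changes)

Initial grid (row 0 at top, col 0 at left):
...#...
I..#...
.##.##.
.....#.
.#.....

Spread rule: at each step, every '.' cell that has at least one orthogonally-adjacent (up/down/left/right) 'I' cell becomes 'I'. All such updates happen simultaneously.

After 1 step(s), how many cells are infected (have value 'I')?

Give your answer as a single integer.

Answer: 4

Derivation:
Step 0 (initial): 1 infected
Step 1: +3 new -> 4 infected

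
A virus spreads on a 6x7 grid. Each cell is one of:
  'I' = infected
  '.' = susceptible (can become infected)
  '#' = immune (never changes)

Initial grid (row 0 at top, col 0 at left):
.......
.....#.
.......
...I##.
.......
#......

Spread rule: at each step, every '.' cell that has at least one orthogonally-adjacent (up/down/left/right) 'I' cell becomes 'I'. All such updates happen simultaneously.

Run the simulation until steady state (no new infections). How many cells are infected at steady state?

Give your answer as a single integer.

Answer: 38

Derivation:
Step 0 (initial): 1 infected
Step 1: +3 new -> 4 infected
Step 2: +7 new -> 11 infected
Step 3: +10 new -> 21 infected
Step 4: +9 new -> 30 infected
Step 5: +6 new -> 36 infected
Step 6: +2 new -> 38 infected
Step 7: +0 new -> 38 infected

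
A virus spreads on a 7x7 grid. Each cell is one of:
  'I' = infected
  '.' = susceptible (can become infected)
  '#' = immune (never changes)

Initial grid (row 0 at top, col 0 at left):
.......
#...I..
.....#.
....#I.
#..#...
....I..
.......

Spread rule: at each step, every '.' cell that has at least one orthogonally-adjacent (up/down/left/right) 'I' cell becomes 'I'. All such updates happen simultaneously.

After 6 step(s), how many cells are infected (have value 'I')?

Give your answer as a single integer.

Step 0 (initial): 3 infected
Step 1: +10 new -> 13 infected
Step 2: +11 new -> 24 infected
Step 3: +9 new -> 33 infected
Step 4: +6 new -> 39 infected
Step 5: +4 new -> 43 infected
Step 6: +1 new -> 44 infected

Answer: 44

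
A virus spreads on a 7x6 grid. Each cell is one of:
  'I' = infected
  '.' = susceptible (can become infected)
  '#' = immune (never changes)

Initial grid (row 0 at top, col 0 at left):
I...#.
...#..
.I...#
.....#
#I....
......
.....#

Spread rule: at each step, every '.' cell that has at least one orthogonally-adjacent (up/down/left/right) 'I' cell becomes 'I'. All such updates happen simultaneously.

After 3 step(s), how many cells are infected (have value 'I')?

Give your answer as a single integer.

Step 0 (initial): 3 infected
Step 1: +8 new -> 11 infected
Step 2: +9 new -> 20 infected
Step 3: +7 new -> 27 infected

Answer: 27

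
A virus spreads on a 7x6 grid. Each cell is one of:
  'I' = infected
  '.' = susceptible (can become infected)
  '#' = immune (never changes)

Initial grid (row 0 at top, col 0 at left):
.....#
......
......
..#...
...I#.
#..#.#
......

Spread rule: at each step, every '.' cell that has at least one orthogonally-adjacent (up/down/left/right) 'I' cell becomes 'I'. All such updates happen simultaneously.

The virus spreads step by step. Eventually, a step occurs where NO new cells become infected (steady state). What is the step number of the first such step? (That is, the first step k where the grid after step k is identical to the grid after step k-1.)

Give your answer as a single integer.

Step 0 (initial): 1 infected
Step 1: +2 new -> 3 infected
Step 2: +4 new -> 7 infected
Step 3: +8 new -> 15 infected
Step 4: +9 new -> 24 infected
Step 5: +7 new -> 31 infected
Step 6: +4 new -> 35 infected
Step 7: +1 new -> 36 infected
Step 8: +0 new -> 36 infected

Answer: 8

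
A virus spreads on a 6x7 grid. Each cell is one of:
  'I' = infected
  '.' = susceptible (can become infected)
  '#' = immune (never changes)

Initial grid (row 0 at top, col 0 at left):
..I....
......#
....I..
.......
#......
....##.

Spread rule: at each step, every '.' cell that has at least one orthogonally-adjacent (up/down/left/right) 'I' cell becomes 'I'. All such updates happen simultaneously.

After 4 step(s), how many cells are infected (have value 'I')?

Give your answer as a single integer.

Step 0 (initial): 2 infected
Step 1: +7 new -> 9 infected
Step 2: +10 new -> 19 infected
Step 3: +7 new -> 26 infected
Step 4: +6 new -> 32 infected

Answer: 32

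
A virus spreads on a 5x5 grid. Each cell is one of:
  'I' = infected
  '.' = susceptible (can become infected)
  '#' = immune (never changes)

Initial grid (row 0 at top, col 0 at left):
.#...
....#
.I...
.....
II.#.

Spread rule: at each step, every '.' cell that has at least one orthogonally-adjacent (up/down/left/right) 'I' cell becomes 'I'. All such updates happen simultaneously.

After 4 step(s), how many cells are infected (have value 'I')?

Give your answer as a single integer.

Step 0 (initial): 3 infected
Step 1: +6 new -> 9 infected
Step 2: +4 new -> 13 infected
Step 3: +5 new -> 18 infected
Step 4: +2 new -> 20 infected

Answer: 20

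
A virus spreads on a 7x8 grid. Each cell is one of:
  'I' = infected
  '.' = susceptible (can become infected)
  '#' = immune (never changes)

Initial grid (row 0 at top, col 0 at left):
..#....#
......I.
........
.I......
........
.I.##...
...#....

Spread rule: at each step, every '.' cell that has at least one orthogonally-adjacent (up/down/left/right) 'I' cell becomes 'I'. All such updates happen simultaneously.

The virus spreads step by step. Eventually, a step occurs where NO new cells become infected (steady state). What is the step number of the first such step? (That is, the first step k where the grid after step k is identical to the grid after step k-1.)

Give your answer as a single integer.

Step 0 (initial): 3 infected
Step 1: +11 new -> 14 infected
Step 2: +13 new -> 27 infected
Step 3: +12 new -> 39 infected
Step 4: +6 new -> 45 infected
Step 5: +3 new -> 48 infected
Step 6: +2 new -> 50 infected
Step 7: +1 new -> 51 infected
Step 8: +0 new -> 51 infected

Answer: 8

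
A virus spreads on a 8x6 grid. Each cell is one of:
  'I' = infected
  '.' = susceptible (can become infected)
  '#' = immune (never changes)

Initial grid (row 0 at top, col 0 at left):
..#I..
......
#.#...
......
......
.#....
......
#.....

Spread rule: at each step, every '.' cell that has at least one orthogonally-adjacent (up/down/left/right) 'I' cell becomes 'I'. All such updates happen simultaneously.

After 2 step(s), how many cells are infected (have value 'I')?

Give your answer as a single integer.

Step 0 (initial): 1 infected
Step 1: +2 new -> 3 infected
Step 2: +4 new -> 7 infected

Answer: 7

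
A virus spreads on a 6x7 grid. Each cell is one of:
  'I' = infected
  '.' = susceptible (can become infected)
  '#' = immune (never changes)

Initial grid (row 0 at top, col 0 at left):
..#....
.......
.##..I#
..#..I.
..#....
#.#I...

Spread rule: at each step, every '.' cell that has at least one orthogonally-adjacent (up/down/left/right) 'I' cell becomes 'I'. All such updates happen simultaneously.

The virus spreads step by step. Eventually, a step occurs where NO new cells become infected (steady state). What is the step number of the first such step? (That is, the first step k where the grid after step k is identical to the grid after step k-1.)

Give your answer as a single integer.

Answer: 12

Derivation:
Step 0 (initial): 3 infected
Step 1: +7 new -> 10 infected
Step 2: +8 new -> 18 infected
Step 3: +4 new -> 22 infected
Step 4: +2 new -> 24 infected
Step 5: +1 new -> 25 infected
Step 6: +2 new -> 27 infected
Step 7: +2 new -> 29 infected
Step 8: +1 new -> 30 infected
Step 9: +2 new -> 32 infected
Step 10: +1 new -> 33 infected
Step 11: +1 new -> 34 infected
Step 12: +0 new -> 34 infected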